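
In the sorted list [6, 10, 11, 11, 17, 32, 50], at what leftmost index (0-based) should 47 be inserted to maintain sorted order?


List is sorted: [6, 10, 11, 11, 17, 32, 50]
We need the leftmost position where 47 can be inserted, i.e. the first index whose element is >= 47 (or the end of the list if none is).
Binary search with low=0, high=7 (0-based indices):
  low=0, high=7, mid=3: a[3]=11 < 47, so low = 4
  low=4, high=7, mid=5: a[5]=32 < 47, so low = 6
  low=6, high=7, mid=6: a[6]=50 >= 47, so high = 6
Now low = high = 6, so the insertion index is 6.
Final answer: 6


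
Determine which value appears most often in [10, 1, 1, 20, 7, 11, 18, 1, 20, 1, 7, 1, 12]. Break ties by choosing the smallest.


Count the frequency of each value:
  1 appears 5 time(s)
  7 appears 2 time(s)
  10 appears 1 time(s)
  11 appears 1 time(s)
  12 appears 1 time(s)
  18 appears 1 time(s)
  20 appears 2 time(s)
Maximum frequency is 5.
Only 1 reaches that frequency, so it is the mode.
Final answer: 1


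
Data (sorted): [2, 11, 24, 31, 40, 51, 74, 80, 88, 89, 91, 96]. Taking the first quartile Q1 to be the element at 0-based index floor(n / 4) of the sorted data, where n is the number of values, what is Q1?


The list has n = 12 elements.
Q1 index = floor(12 / 4) = floor(3) = 3
Counting from index 0 in the sorted data, the element at index 3 is 31.
Final answer: 31


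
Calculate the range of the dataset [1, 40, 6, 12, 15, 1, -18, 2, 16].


Maximum value: 40
Minimum value: -18
Range = 40 - (-18) = 58
Final answer: 58


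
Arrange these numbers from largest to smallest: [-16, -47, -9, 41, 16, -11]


Original list: [-16, -47, -9, 41, 16, -11]
Repeatedly take the largest remaining element:
  Remaining [-16, -47, -9, 41, 16, -11] -> largest is 41
  Remaining [-16, -47, -9, 16, -11] -> largest is 16
  Remaining [-16, -47, -9, -11] -> largest is -9
  Remaining [-16, -47, -11] -> largest is -11
  Remaining [-16, -47] -> largest is -16
  Remaining [-47] -> largest is -47
Collecting the picks in order gives the descending list.
Final answer: [41, 16, -9, -11, -16, -47]


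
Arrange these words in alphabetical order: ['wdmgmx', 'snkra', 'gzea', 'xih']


Compare strings character by character (the first differing letter decides):
  'gzea' < 'snkra' since 'g' < 's' at position 1
  'snkra' < 'wdmgmx' since 's' < 'w' at position 1
  'wdmgmx' < 'xih' since 'w' < 'x' at position 1
Chaining these comparisons gives the alphabetical order.
Final answer: ['gzea', 'snkra', 'wdmgmx', 'xih']


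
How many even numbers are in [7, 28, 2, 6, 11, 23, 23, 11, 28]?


Check each element:
  7 is odd
  28 is even
  2 is even
  6 is even
  11 is odd
  23 is odd
  23 is odd
  11 is odd
  28 is even
Evens: [28, 2, 6, 28]
Count of evens = 4
Final answer: 4


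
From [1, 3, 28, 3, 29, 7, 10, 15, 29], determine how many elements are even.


Check each element:
  1 is odd
  3 is odd
  28 is even
  3 is odd
  29 is odd
  7 is odd
  10 is even
  15 is odd
  29 is odd
Evens: [28, 10]
Count of evens = 2
Final answer: 2


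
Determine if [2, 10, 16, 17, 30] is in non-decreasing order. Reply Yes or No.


Check consecutive pairs:
  2 <= 10? True
  10 <= 16? True
  16 <= 17? True
  17 <= 30? True
Every consecutive pair is in order, so the list is non-decreasing.
Final answer: Yes


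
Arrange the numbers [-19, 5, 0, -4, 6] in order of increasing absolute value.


Compute absolute values:
  |-19| = 19
  |5| = 5
  |0| = 0
  |-4| = 4
  |6| = 6
Absolute values in increasing order: 0 < 4 < 5 < 6 < 19
Listing the original numbers in that order gives the answer.
Final answer: [0, -4, 5, 6, -19]


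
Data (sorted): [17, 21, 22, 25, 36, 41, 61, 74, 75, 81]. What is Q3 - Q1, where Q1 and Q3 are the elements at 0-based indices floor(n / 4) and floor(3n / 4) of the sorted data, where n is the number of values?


The data has n = 10 elements.
Q1 index = floor(10 / 4) = floor(2.5) = 2; Q3 index = floor(3 * 10 / 4) = floor(7.5) = 7
Q1 = element at index 2 = 22
Q3 = element at index 7 = 74
IQR = 74 - 22 = 52
Final answer: 52


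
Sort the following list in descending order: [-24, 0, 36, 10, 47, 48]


Original list: [-24, 0, 36, 10, 47, 48]
Repeatedly take the largest remaining element:
  Remaining [-24, 0, 36, 10, 47, 48] -> largest is 48
  Remaining [-24, 0, 36, 10, 47] -> largest is 47
  Remaining [-24, 0, 36, 10] -> largest is 36
  Remaining [-24, 0, 10] -> largest is 10
  Remaining [-24, 0] -> largest is 0
  Remaining [-24] -> largest is -24
Collecting the picks in order gives the descending list.
Final answer: [48, 47, 36, 10, 0, -24]


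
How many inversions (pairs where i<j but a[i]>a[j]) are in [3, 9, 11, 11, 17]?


For each element, count the later elements that are smaller than it:
  3 (index 0): smaller elements after it = [] -> 0
  9 (index 1): smaller elements after it = [] -> 0
  11 (index 2): smaller elements after it = [] -> 0
  11 (index 3): smaller elements after it = [] -> 0
Total inversions = 0 + 0 + 0 + 0 = 0
Final answer: 0


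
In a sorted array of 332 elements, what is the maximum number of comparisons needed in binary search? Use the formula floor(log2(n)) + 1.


Binary search halves the search space each step.
Maximum comparisons = floor(log2(332)) + 1
log2(332) = 8.375
floor(log2(332)) = 8, so 8 + 1 = 9
Final answer: 9


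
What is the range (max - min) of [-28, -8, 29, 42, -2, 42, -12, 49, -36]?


Maximum value: 49
Minimum value: -36
Range = 49 - (-36) = 85
Final answer: 85


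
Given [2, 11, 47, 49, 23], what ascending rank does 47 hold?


Sort ascending: [2, 11, 23, 47, 49]
Find 47 in the sorted list.
47 is at position 4 (1-indexed).
Final answer: 4


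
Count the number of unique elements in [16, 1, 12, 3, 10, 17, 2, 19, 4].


List all unique values:
Distinct values: [1, 2, 3, 4, 10, 12, 16, 17, 19]
Count = 9
Final answer: 9


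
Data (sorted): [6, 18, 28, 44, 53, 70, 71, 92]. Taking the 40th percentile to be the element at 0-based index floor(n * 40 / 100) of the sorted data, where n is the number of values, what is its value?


The dataset has n = 8 elements.
Index = floor(8 * 40 / 100) = floor(320 / 100) = floor(3.2) = 3
Counting from index 0 in the sorted data, the element at index 3 is 44.
Final answer: 44


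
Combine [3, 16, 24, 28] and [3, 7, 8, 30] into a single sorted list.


List A: [3, 16, 24, 28]
List B: [3, 7, 8, 30]
Repeatedly compare the front elements and take the smaller:
  3 vs 3 -> take 3
  16 vs 3 -> take 3
  16 vs 7 -> take 7
  16 vs 8 -> take 8
  16 vs 30 -> take 16
  24 vs 30 -> take 24
  28 vs 30 -> take 28
  A is exhausted; append the rest of B: [30]
Final answer: [3, 3, 7, 8, 16, 24, 28, 30]


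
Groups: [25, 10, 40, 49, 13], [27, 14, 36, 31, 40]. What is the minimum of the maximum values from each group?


Find max of each group:
  Group 1: [25, 10, 40, 49, 13] -> max = 49
  Group 2: [27, 14, 36, 31, 40] -> max = 40
Maxes: [49, 40]
Minimum of maxes = 40
Final answer: 40


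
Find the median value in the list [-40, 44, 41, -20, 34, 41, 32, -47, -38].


First, sort the list: [-47, -40, -38, -20, 32, 34, 41, 41, 44]
The list has 9 elements (odd count).
The middle index is 4 (0-based), and the element there is 32.
Final answer: 32


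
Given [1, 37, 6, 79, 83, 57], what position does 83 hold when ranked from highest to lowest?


Sort descending: [83, 79, 57, 37, 6, 1]
Find 83 in the sorted list.
83 is at position 1.
Final answer: 1


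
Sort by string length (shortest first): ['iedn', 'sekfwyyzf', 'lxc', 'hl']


Compute lengths:
  'iedn' has length 4
  'sekfwyyzf' has length 9
  'lxc' has length 3
  'hl' has length 2
Lengths in increasing order: 2 < 3 < 4 < 9
Listing the words in that order gives the answer.
Final answer: ['hl', 'lxc', 'iedn', 'sekfwyyzf']


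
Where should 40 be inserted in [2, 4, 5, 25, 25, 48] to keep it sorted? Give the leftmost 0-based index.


List is sorted: [2, 4, 5, 25, 25, 48]
We need the leftmost position where 40 can be inserted, i.e. the first index whose element is >= 40 (or the end of the list if none is).
Binary search with low=0, high=6 (0-based indices):
  low=0, high=6, mid=3: a[3]=25 < 40, so low = 4
  low=4, high=6, mid=5: a[5]=48 >= 40, so high = 5
  low=4, high=5, mid=4: a[4]=25 < 40, so low = 5
Now low = high = 5, so the insertion index is 5.
Final answer: 5


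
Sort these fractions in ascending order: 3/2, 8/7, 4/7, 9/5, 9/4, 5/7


Convert to decimal for comparison:
  3/2 = 1.5
  8/7 = 1.1429
  4/7 = 0.5714
  9/5 = 1.8
  9/4 = 2.25
  5/7 = 0.7143
Decimals in increasing order: 0.5714 < 0.7143 < 1.1429 < 1.5 < 1.8 < 2.25
Writing each back as its fraction gives the sorted order.
Final answer: 4/7, 5/7, 8/7, 3/2, 9/5, 9/4


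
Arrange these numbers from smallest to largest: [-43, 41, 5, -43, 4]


Original list: [-43, 41, 5, -43, 4]
Repeatedly take the smallest remaining element:
  Remaining [-43, 41, 5, -43, 4] -> smallest is -43
  Remaining [41, 5, -43, 4] -> smallest is -43
  Remaining [41, 5, 4] -> smallest is 4
  Remaining [41, 5] -> smallest is 5
  Remaining [41] -> smallest is 41
Collecting the picks in order gives the sorted list.
Final answer: [-43, -43, 4, 5, 41]


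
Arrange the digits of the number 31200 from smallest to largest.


The number 31200 has digits: 3, 1, 2, 0, 0
Sorted: 0, 0, 1, 2, 3
Joining the sorted digits gives the result.
Final answer: 00123


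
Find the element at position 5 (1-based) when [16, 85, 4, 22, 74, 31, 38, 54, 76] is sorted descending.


Sort descending: [85, 76, 74, 54, 38, 31, 22, 16, 4]
The 5th element (1-indexed) is at index 4.
Value = 38
Final answer: 38


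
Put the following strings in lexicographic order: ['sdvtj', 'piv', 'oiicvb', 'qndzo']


Compare strings character by character (the first differing letter decides):
  'oiicvb' < 'piv' since 'o' < 'p' at position 1
  'piv' < 'qndzo' since 'p' < 'q' at position 1
  'qndzo' < 'sdvtj' since 'q' < 's' at position 1
Chaining these comparisons gives the alphabetical order.
Final answer: ['oiicvb', 'piv', 'qndzo', 'sdvtj']


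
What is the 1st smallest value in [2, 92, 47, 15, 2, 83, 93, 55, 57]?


Sort ascending: [2, 2, 15, 47, 55, 57, 83, 92, 93]
The 1st element (1-indexed) is at index 0.
Value = 2
Final answer: 2


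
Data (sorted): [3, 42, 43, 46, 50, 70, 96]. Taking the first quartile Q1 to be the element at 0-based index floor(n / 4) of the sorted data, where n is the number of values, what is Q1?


The list has n = 7 elements.
Q1 index = floor(7 / 4) = floor(1.75) = 1
Counting from index 0 in the sorted data, the element at index 1 is 42.
Final answer: 42


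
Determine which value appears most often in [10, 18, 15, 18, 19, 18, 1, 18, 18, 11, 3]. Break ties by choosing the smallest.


Count the frequency of each value:
  1 appears 1 time(s)
  3 appears 1 time(s)
  10 appears 1 time(s)
  11 appears 1 time(s)
  15 appears 1 time(s)
  18 appears 5 time(s)
  19 appears 1 time(s)
Maximum frequency is 5.
Only 18 reaches that frequency, so it is the mode.
Final answer: 18


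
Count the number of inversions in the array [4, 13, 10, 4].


For each element, count the later elements that are smaller than it:
  4 (index 0): smaller elements after it = [] -> 0
  13 (index 1): smaller elements after it = [10, 4] -> 2
  10 (index 2): smaller elements after it = [4] -> 1
Total inversions = 0 + 2 + 1 = 3
Final answer: 3


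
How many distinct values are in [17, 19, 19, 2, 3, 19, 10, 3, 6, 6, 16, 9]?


List all unique values:
Distinct values: [2, 3, 6, 9, 10, 16, 17, 19]
Count = 8
Final answer: 8


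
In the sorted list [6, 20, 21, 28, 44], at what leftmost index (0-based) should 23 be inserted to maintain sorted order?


List is sorted: [6, 20, 21, 28, 44]
We need the leftmost position where 23 can be inserted, i.e. the first index whose element is >= 23 (or the end of the list if none is).
Binary search with low=0, high=5 (0-based indices):
  low=0, high=5, mid=2: a[2]=21 < 23, so low = 3
  low=3, high=5, mid=4: a[4]=44 >= 23, so high = 4
  low=3, high=4, mid=3: a[3]=28 >= 23, so high = 3
Now low = high = 3, so the insertion index is 3.
Final answer: 3


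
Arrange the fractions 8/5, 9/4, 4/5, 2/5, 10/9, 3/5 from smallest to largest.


Convert to decimal for comparison:
  8/5 = 1.6
  9/4 = 2.25
  4/5 = 0.8
  2/5 = 0.4
  10/9 = 1.1111
  3/5 = 0.6
Decimals in increasing order: 0.4 < 0.6 < 0.8 < 1.1111 < 1.6 < 2.25
Writing each back as its fraction gives the sorted order.
Final answer: 2/5, 3/5, 4/5, 10/9, 8/5, 9/4


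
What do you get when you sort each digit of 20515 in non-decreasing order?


The number 20515 has digits: 2, 0, 5, 1, 5
Sorted: 0, 1, 2, 5, 5
Joining the sorted digits gives the result.
Final answer: 01255


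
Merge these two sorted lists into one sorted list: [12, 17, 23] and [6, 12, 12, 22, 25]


List A: [12, 17, 23]
List B: [6, 12, 12, 22, 25]
Repeatedly compare the front elements and take the smaller:
  12 vs 6 -> take 6
  12 vs 12 -> take 12
  17 vs 12 -> take 12
  17 vs 12 -> take 12
  17 vs 22 -> take 17
  23 vs 22 -> take 22
  23 vs 25 -> take 23
  A is exhausted; append the rest of B: [25]
Final answer: [6, 12, 12, 12, 17, 22, 23, 25]


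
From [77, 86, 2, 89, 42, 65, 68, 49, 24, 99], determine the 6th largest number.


Sort descending: [99, 89, 86, 77, 68, 65, 49, 42, 24, 2]
The 6th element (1-indexed) is at index 5.
Value = 65
Final answer: 65


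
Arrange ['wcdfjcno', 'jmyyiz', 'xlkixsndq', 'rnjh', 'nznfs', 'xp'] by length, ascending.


Compute lengths:
  'wcdfjcno' has length 8
  'jmyyiz' has length 6
  'xlkixsndq' has length 9
  'rnjh' has length 4
  'nznfs' has length 5
  'xp' has length 2
Lengths in increasing order: 2 < 4 < 5 < 6 < 8 < 9
Listing the words in that order gives the answer.
Final answer: ['xp', 'rnjh', 'nznfs', 'jmyyiz', 'wcdfjcno', 'xlkixsndq']


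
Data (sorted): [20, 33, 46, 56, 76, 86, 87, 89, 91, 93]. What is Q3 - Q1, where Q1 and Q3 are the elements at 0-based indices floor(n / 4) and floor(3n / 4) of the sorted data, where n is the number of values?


The data has n = 10 elements.
Q1 index = floor(10 / 4) = floor(2.5) = 2; Q3 index = floor(3 * 10 / 4) = floor(7.5) = 7
Q1 = element at index 2 = 46
Q3 = element at index 7 = 89
IQR = 89 - 46 = 43
Final answer: 43


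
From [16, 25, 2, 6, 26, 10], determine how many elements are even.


Check each element:
  16 is even
  25 is odd
  2 is even
  6 is even
  26 is even
  10 is even
Evens: [16, 2, 6, 26, 10]
Count of evens = 5
Final answer: 5


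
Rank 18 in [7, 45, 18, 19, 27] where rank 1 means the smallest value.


Sort ascending: [7, 18, 19, 27, 45]
Find 18 in the sorted list.
18 is at position 2 (1-indexed).
Final answer: 2


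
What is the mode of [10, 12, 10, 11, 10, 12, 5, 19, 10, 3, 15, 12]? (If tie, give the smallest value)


Count the frequency of each value:
  3 appears 1 time(s)
  5 appears 1 time(s)
  10 appears 4 time(s)
  11 appears 1 time(s)
  12 appears 3 time(s)
  15 appears 1 time(s)
  19 appears 1 time(s)
Maximum frequency is 4.
Only 10 reaches that frequency, so it is the mode.
Final answer: 10


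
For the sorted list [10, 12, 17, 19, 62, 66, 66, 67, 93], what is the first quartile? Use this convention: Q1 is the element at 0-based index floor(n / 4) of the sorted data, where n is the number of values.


The list has n = 9 elements.
Q1 index = floor(9 / 4) = floor(2.25) = 2
Counting from index 0 in the sorted data, the element at index 2 is 17.
Final answer: 17


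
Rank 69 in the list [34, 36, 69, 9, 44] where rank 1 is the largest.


Sort descending: [69, 44, 36, 34, 9]
Find 69 in the sorted list.
69 is at position 1.
Final answer: 1


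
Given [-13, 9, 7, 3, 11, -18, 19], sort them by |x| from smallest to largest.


Compute absolute values:
  |-13| = 13
  |9| = 9
  |7| = 7
  |3| = 3
  |11| = 11
  |-18| = 18
  |19| = 19
Absolute values in increasing order: 3 < 7 < 9 < 11 < 13 < 18 < 19
Listing the original numbers in that order gives the answer.
Final answer: [3, 7, 9, 11, -13, -18, 19]


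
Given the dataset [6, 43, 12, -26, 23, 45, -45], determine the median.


First, sort the list: [-45, -26, 6, 12, 23, 43, 45]
The list has 7 elements (odd count).
The middle index is 3 (0-based), and the element there is 12.
Final answer: 12


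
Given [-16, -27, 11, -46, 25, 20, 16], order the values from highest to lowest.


Original list: [-16, -27, 11, -46, 25, 20, 16]
Repeatedly take the largest remaining element:
  Remaining [-16, -27, 11, -46, 25, 20, 16] -> largest is 25
  Remaining [-16, -27, 11, -46, 20, 16] -> largest is 20
  Remaining [-16, -27, 11, -46, 16] -> largest is 16
  Remaining [-16, -27, 11, -46] -> largest is 11
  Remaining [-16, -27, -46] -> largest is -16
  Remaining [-27, -46] -> largest is -27
  Remaining [-46] -> largest is -46
Collecting the picks in order gives the descending list.
Final answer: [25, 20, 16, 11, -16, -27, -46]


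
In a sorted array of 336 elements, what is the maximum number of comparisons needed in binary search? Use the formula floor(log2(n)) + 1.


Binary search halves the search space each step.
Maximum comparisons = floor(log2(336)) + 1
log2(336) = 8.3923
floor(log2(336)) = 8, so 8 + 1 = 9
Final answer: 9


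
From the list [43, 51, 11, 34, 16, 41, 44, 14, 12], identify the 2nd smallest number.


Sort ascending: [11, 12, 14, 16, 34, 41, 43, 44, 51]
The 2nd element (1-indexed) is at index 1.
Value = 12
Final answer: 12


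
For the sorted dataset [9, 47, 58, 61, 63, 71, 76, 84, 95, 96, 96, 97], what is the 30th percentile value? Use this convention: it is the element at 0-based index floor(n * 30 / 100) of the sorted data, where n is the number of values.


The dataset has n = 12 elements.
Index = floor(12 * 30 / 100) = floor(360 / 100) = floor(3.6) = 3
Counting from index 0 in the sorted data, the element at index 3 is 61.
Final answer: 61


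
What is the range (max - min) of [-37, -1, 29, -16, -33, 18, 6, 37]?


Maximum value: 37
Minimum value: -37
Range = 37 - (-37) = 74
Final answer: 74


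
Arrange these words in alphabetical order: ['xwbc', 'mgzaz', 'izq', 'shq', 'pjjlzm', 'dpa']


Compare strings character by character (the first differing letter decides):
  'dpa' < 'izq' since 'd' < 'i' at position 1
  'izq' < 'mgzaz' since 'i' < 'm' at position 1
  'mgzaz' < 'pjjlzm' since 'm' < 'p' at position 1
  'pjjlzm' < 'shq' since 'p' < 's' at position 1
  'shq' < 'xwbc' since 's' < 'x' at position 1
Chaining these comparisons gives the alphabetical order.
Final answer: ['dpa', 'izq', 'mgzaz', 'pjjlzm', 'shq', 'xwbc']


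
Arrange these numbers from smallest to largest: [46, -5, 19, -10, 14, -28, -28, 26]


Original list: [46, -5, 19, -10, 14, -28, -28, 26]
Repeatedly take the smallest remaining element:
  Remaining [46, -5, 19, -10, 14, -28, -28, 26] -> smallest is -28
  Remaining [46, -5, 19, -10, 14, -28, 26] -> smallest is -28
  Remaining [46, -5, 19, -10, 14, 26] -> smallest is -10
  Remaining [46, -5, 19, 14, 26] -> smallest is -5
  Remaining [46, 19, 14, 26] -> smallest is 14
  Remaining [46, 19, 26] -> smallest is 19
  Remaining [46, 26] -> smallest is 26
  Remaining [46] -> smallest is 46
Collecting the picks in order gives the sorted list.
Final answer: [-28, -28, -10, -5, 14, 19, 26, 46]


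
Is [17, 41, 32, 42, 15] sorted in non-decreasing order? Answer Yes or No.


Check consecutive pairs:
  17 <= 41? True
  41 <= 32? False
  32 <= 42? True
  42 <= 15? False
2 consecutive pair(s) are out of order, so the list is not sorted.
Final answer: No


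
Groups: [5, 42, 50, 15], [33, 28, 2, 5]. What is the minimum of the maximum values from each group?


Find max of each group:
  Group 1: [5, 42, 50, 15] -> max = 50
  Group 2: [33, 28, 2, 5] -> max = 33
Maxes: [50, 33]
Minimum of maxes = 33
Final answer: 33


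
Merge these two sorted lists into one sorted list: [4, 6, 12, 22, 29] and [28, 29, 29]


List A: [4, 6, 12, 22, 29]
List B: [28, 29, 29]
Repeatedly compare the front elements and take the smaller:
  4 vs 28 -> take 4
  6 vs 28 -> take 6
  12 vs 28 -> take 12
  22 vs 28 -> take 22
  29 vs 28 -> take 28
  29 vs 29 -> take 29
  A is exhausted; append the rest of B: [29, 29]
Final answer: [4, 6, 12, 22, 28, 29, 29, 29]


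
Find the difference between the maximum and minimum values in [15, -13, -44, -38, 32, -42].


Maximum value: 32
Minimum value: -44
Range = 32 - (-44) = 76
Final answer: 76


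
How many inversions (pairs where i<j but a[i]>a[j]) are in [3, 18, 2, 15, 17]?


For each element, count the later elements that are smaller than it:
  3 (index 0): smaller elements after it = [2] -> 1
  18 (index 1): smaller elements after it = [2, 15, 17] -> 3
  2 (index 2): smaller elements after it = [] -> 0
  15 (index 3): smaller elements after it = [] -> 0
Total inversions = 1 + 3 + 0 + 0 = 4
Final answer: 4


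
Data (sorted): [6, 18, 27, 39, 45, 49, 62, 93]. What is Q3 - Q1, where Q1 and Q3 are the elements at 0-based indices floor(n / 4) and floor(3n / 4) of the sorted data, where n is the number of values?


The data has n = 8 elements.
Q1 index = floor(8 / 4) = floor(2) = 2; Q3 index = floor(3 * 8 / 4) = floor(6) = 6
Q1 = element at index 2 = 27
Q3 = element at index 6 = 62
IQR = 62 - 27 = 35
Final answer: 35


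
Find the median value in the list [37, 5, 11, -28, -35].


First, sort the list: [-35, -28, 5, 11, 37]
The list has 5 elements (odd count).
The middle index is 2 (0-based), and the element there is 5.
Final answer: 5


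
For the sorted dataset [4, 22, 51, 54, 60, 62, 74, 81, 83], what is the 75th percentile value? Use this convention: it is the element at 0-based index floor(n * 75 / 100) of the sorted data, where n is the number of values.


The dataset has n = 9 elements.
Index = floor(9 * 75 / 100) = floor(675 / 100) = floor(6.75) = 6
Counting from index 0 in the sorted data, the element at index 6 is 74.
Final answer: 74


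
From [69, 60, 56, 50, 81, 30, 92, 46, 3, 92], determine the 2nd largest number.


Sort descending: [92, 92, 81, 69, 60, 56, 50, 46, 30, 3]
The 2nd element (1-indexed) is at index 1.
Value = 92
Final answer: 92


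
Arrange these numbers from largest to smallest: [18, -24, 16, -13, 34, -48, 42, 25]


Original list: [18, -24, 16, -13, 34, -48, 42, 25]
Repeatedly take the largest remaining element:
  Remaining [18, -24, 16, -13, 34, -48, 42, 25] -> largest is 42
  Remaining [18, -24, 16, -13, 34, -48, 25] -> largest is 34
  Remaining [18, -24, 16, -13, -48, 25] -> largest is 25
  Remaining [18, -24, 16, -13, -48] -> largest is 18
  Remaining [-24, 16, -13, -48] -> largest is 16
  Remaining [-24, -13, -48] -> largest is -13
  Remaining [-24, -48] -> largest is -24
  Remaining [-48] -> largest is -48
Collecting the picks in order gives the descending list.
Final answer: [42, 34, 25, 18, 16, -13, -24, -48]


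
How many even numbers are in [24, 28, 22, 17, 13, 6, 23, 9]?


Check each element:
  24 is even
  28 is even
  22 is even
  17 is odd
  13 is odd
  6 is even
  23 is odd
  9 is odd
Evens: [24, 28, 22, 6]
Count of evens = 4
Final answer: 4


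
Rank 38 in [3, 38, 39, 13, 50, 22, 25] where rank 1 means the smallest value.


Sort ascending: [3, 13, 22, 25, 38, 39, 50]
Find 38 in the sorted list.
38 is at position 5 (1-indexed).
Final answer: 5


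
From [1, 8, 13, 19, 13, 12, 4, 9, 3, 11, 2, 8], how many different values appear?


List all unique values:
Distinct values: [1, 2, 3, 4, 8, 9, 11, 12, 13, 19]
Count = 10
Final answer: 10


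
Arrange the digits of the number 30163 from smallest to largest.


The number 30163 has digits: 3, 0, 1, 6, 3
Sorted: 0, 1, 3, 3, 6
Joining the sorted digits gives the result.
Final answer: 01336


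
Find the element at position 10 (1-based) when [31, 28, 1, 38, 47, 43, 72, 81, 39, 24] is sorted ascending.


Sort ascending: [1, 24, 28, 31, 38, 39, 43, 47, 72, 81]
The 10th element (1-indexed) is at index 9.
Value = 81
Final answer: 81


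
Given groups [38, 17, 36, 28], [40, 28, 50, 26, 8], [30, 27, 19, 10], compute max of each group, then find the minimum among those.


Find max of each group:
  Group 1: [38, 17, 36, 28] -> max = 38
  Group 2: [40, 28, 50, 26, 8] -> max = 50
  Group 3: [30, 27, 19, 10] -> max = 30
Maxes: [38, 50, 30]
Minimum of maxes = 30
Final answer: 30


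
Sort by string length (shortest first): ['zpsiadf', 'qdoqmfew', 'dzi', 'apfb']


Compute lengths:
  'zpsiadf' has length 7
  'qdoqmfew' has length 8
  'dzi' has length 3
  'apfb' has length 4
Lengths in increasing order: 3 < 4 < 7 < 8
Listing the words in that order gives the answer.
Final answer: ['dzi', 'apfb', 'zpsiadf', 'qdoqmfew']


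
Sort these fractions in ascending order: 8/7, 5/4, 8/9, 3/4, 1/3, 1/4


Convert to decimal for comparison:
  8/7 = 1.1429
  5/4 = 1.25
  8/9 = 0.8889
  3/4 = 0.75
  1/3 = 0.3333
  1/4 = 0.25
Decimals in increasing order: 0.25 < 0.3333 < 0.75 < 0.8889 < 1.1429 < 1.25
Writing each back as its fraction gives the sorted order.
Final answer: 1/4, 1/3, 3/4, 8/9, 8/7, 5/4


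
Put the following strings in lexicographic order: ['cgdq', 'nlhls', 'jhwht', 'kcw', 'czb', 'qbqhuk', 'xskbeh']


Compare strings character by character (the first differing letter decides):
  'cgdq' < 'czb' since 'g' < 'z' at position 2
  'czb' < 'jhwht' since 'c' < 'j' at position 1
  'jhwht' < 'kcw' since 'j' < 'k' at position 1
  'kcw' < 'nlhls' since 'k' < 'n' at position 1
  'nlhls' < 'qbqhuk' since 'n' < 'q' at position 1
  'qbqhuk' < 'xskbeh' since 'q' < 'x' at position 1
Chaining these comparisons gives the alphabetical order.
Final answer: ['cgdq', 'czb', 'jhwht', 'kcw', 'nlhls', 'qbqhuk', 'xskbeh']


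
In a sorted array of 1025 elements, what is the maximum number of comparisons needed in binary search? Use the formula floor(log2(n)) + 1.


Binary search halves the search space each step.
Maximum comparisons = floor(log2(1025)) + 1
log2(1025) = 10.0014
floor(log2(1025)) = 10, so 10 + 1 = 11
Final answer: 11


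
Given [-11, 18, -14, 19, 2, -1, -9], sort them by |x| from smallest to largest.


Compute absolute values:
  |-11| = 11
  |18| = 18
  |-14| = 14
  |19| = 19
  |2| = 2
  |-1| = 1
  |-9| = 9
Absolute values in increasing order: 1 < 2 < 9 < 11 < 14 < 18 < 19
Listing the original numbers in that order gives the answer.
Final answer: [-1, 2, -9, -11, -14, 18, 19]


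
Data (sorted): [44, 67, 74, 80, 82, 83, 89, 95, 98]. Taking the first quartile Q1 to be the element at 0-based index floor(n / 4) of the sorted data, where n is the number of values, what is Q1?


The list has n = 9 elements.
Q1 index = floor(9 / 4) = floor(2.25) = 2
Counting from index 0 in the sorted data, the element at index 2 is 74.
Final answer: 74


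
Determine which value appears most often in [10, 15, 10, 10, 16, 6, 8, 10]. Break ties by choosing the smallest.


Count the frequency of each value:
  6 appears 1 time(s)
  8 appears 1 time(s)
  10 appears 4 time(s)
  15 appears 1 time(s)
  16 appears 1 time(s)
Maximum frequency is 4.
Only 10 reaches that frequency, so it is the mode.
Final answer: 10


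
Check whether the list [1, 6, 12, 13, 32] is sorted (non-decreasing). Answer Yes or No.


Check consecutive pairs:
  1 <= 6? True
  6 <= 12? True
  12 <= 13? True
  13 <= 32? True
Every consecutive pair is in order, so the list is non-decreasing.
Final answer: Yes


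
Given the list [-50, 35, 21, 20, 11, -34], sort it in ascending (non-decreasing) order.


Original list: [-50, 35, 21, 20, 11, -34]
Repeatedly take the smallest remaining element:
  Remaining [-50, 35, 21, 20, 11, -34] -> smallest is -50
  Remaining [35, 21, 20, 11, -34] -> smallest is -34
  Remaining [35, 21, 20, 11] -> smallest is 11
  Remaining [35, 21, 20] -> smallest is 20
  Remaining [35, 21] -> smallest is 21
  Remaining [35] -> smallest is 35
Collecting the picks in order gives the sorted list.
Final answer: [-50, -34, 11, 20, 21, 35]


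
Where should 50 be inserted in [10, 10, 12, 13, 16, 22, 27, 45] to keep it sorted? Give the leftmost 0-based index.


List is sorted: [10, 10, 12, 13, 16, 22, 27, 45]
We need the leftmost position where 50 can be inserted, i.e. the first index whose element is >= 50 (or the end of the list if none is).
Binary search with low=0, high=8 (0-based indices):
  low=0, high=8, mid=4: a[4]=16 < 50, so low = 5
  low=5, high=8, mid=6: a[6]=27 < 50, so low = 7
  low=7, high=8, mid=7: a[7]=45 < 50, so low = 8
Now low = high = 8, so the insertion index is 8.
Final answer: 8


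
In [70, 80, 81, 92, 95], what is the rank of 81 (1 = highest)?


Sort descending: [95, 92, 81, 80, 70]
Find 81 in the sorted list.
81 is at position 3.
Final answer: 3


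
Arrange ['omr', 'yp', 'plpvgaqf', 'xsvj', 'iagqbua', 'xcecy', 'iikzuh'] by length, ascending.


Compute lengths:
  'omr' has length 3
  'yp' has length 2
  'plpvgaqf' has length 8
  'xsvj' has length 4
  'iagqbua' has length 7
  'xcecy' has length 5
  'iikzuh' has length 6
Lengths in increasing order: 2 < 3 < 4 < 5 < 6 < 7 < 8
Listing the words in that order gives the answer.
Final answer: ['yp', 'omr', 'xsvj', 'xcecy', 'iikzuh', 'iagqbua', 'plpvgaqf']


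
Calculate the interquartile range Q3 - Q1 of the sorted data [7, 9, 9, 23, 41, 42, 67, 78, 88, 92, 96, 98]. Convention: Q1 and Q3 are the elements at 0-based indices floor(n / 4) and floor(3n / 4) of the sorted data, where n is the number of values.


The data has n = 12 elements.
Q1 index = floor(12 / 4) = floor(3) = 3; Q3 index = floor(3 * 12 / 4) = floor(9) = 9
Q1 = element at index 3 = 23
Q3 = element at index 9 = 92
IQR = 92 - 23 = 69
Final answer: 69


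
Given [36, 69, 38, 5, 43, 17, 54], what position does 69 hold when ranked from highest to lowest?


Sort descending: [69, 54, 43, 38, 36, 17, 5]
Find 69 in the sorted list.
69 is at position 1.
Final answer: 1


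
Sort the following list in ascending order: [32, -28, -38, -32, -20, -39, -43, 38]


Original list: [32, -28, -38, -32, -20, -39, -43, 38]
Repeatedly take the smallest remaining element:
  Remaining [32, -28, -38, -32, -20, -39, -43, 38] -> smallest is -43
  Remaining [32, -28, -38, -32, -20, -39, 38] -> smallest is -39
  Remaining [32, -28, -38, -32, -20, 38] -> smallest is -38
  Remaining [32, -28, -32, -20, 38] -> smallest is -32
  Remaining [32, -28, -20, 38] -> smallest is -28
  Remaining [32, -20, 38] -> smallest is -20
  Remaining [32, 38] -> smallest is 32
  Remaining [38] -> smallest is 38
Collecting the picks in order gives the sorted list.
Final answer: [-43, -39, -38, -32, -28, -20, 32, 38]


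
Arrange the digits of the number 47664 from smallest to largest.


The number 47664 has digits: 4, 7, 6, 6, 4
Sorted: 4, 4, 6, 6, 7
Joining the sorted digits gives the result.
Final answer: 44667


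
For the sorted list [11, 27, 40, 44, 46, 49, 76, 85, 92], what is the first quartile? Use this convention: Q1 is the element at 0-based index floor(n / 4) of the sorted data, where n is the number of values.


The list has n = 9 elements.
Q1 index = floor(9 / 4) = floor(2.25) = 2
Counting from index 0 in the sorted data, the element at index 2 is 40.
Final answer: 40


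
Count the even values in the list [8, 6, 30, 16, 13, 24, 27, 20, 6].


Check each element:
  8 is even
  6 is even
  30 is even
  16 is even
  13 is odd
  24 is even
  27 is odd
  20 is even
  6 is even
Evens: [8, 6, 30, 16, 24, 20, 6]
Count of evens = 7
Final answer: 7


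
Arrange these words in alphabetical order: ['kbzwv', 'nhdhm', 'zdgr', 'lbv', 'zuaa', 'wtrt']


Compare strings character by character (the first differing letter decides):
  'kbzwv' < 'lbv' since 'k' < 'l' at position 1
  'lbv' < 'nhdhm' since 'l' < 'n' at position 1
  'nhdhm' < 'wtrt' since 'n' < 'w' at position 1
  'wtrt' < 'zdgr' since 'w' < 'z' at position 1
  'zdgr' < 'zuaa' since 'd' < 'u' at position 2
Chaining these comparisons gives the alphabetical order.
Final answer: ['kbzwv', 'lbv', 'nhdhm', 'wtrt', 'zdgr', 'zuaa']


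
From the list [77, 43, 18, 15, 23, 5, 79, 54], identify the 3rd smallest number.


Sort ascending: [5, 15, 18, 23, 43, 54, 77, 79]
The 3rd element (1-indexed) is at index 2.
Value = 18
Final answer: 18


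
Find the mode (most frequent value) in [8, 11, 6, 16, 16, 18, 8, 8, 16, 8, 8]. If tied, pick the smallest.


Count the frequency of each value:
  6 appears 1 time(s)
  8 appears 5 time(s)
  11 appears 1 time(s)
  16 appears 3 time(s)
  18 appears 1 time(s)
Maximum frequency is 5.
Only 8 reaches that frequency, so it is the mode.
Final answer: 8


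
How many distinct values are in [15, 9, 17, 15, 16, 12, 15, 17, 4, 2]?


List all unique values:
Distinct values: [2, 4, 9, 12, 15, 16, 17]
Count = 7
Final answer: 7


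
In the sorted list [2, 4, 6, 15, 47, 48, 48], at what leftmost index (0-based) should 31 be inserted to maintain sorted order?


List is sorted: [2, 4, 6, 15, 47, 48, 48]
We need the leftmost position where 31 can be inserted, i.e. the first index whose element is >= 31 (or the end of the list if none is).
Binary search with low=0, high=7 (0-based indices):
  low=0, high=7, mid=3: a[3]=15 < 31, so low = 4
  low=4, high=7, mid=5: a[5]=48 >= 31, so high = 5
  low=4, high=5, mid=4: a[4]=47 >= 31, so high = 4
Now low = high = 4, so the insertion index is 4.
Final answer: 4


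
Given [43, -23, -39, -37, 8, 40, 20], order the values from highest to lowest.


Original list: [43, -23, -39, -37, 8, 40, 20]
Repeatedly take the largest remaining element:
  Remaining [43, -23, -39, -37, 8, 40, 20] -> largest is 43
  Remaining [-23, -39, -37, 8, 40, 20] -> largest is 40
  Remaining [-23, -39, -37, 8, 20] -> largest is 20
  Remaining [-23, -39, -37, 8] -> largest is 8
  Remaining [-23, -39, -37] -> largest is -23
  Remaining [-39, -37] -> largest is -37
  Remaining [-39] -> largest is -39
Collecting the picks in order gives the descending list.
Final answer: [43, 40, 20, 8, -23, -37, -39]


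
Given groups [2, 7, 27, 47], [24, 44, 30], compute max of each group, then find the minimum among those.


Find max of each group:
  Group 1: [2, 7, 27, 47] -> max = 47
  Group 2: [24, 44, 30] -> max = 44
Maxes: [47, 44]
Minimum of maxes = 44
Final answer: 44


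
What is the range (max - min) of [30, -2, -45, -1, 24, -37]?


Maximum value: 30
Minimum value: -45
Range = 30 - (-45) = 75
Final answer: 75


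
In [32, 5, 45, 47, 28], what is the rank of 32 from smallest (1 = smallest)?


Sort ascending: [5, 28, 32, 45, 47]
Find 32 in the sorted list.
32 is at position 3 (1-indexed).
Final answer: 3


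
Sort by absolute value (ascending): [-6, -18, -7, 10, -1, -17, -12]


Compute absolute values:
  |-6| = 6
  |-18| = 18
  |-7| = 7
  |10| = 10
  |-1| = 1
  |-17| = 17
  |-12| = 12
Absolute values in increasing order: 1 < 6 < 7 < 10 < 12 < 17 < 18
Listing the original numbers in that order gives the answer.
Final answer: [-1, -6, -7, 10, -12, -17, -18]


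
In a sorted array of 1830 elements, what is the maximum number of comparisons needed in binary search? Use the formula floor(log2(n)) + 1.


Binary search halves the search space each step.
Maximum comparisons = floor(log2(1830)) + 1
log2(1830) = 10.8376
floor(log2(1830)) = 10, so 10 + 1 = 11
Final answer: 11


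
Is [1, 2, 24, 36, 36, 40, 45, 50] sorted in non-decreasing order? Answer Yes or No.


Check consecutive pairs:
  1 <= 2? True
  2 <= 24? True
  24 <= 36? True
  36 <= 36? True
  36 <= 40? True
  40 <= 45? True
  45 <= 50? True
Every consecutive pair is in order, so the list is non-decreasing.
Final answer: Yes


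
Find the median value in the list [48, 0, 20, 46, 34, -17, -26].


First, sort the list: [-26, -17, 0, 20, 34, 46, 48]
The list has 7 elements (odd count).
The middle index is 3 (0-based), and the element there is 20.
Final answer: 20


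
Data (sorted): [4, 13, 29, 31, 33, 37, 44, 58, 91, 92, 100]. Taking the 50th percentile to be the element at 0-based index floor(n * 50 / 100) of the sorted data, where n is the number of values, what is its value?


The dataset has n = 11 elements.
Index = floor(11 * 50 / 100) = floor(550 / 100) = floor(5.5) = 5
Counting from index 0 in the sorted data, the element at index 5 is 37.
Final answer: 37


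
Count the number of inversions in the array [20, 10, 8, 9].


For each element, count the later elements that are smaller than it:
  20 (index 0): smaller elements after it = [10, 8, 9] -> 3
  10 (index 1): smaller elements after it = [8, 9] -> 2
  8 (index 2): smaller elements after it = [] -> 0
Total inversions = 3 + 2 + 0 = 5
Final answer: 5


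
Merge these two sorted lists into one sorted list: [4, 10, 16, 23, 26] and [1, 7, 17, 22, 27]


List A: [4, 10, 16, 23, 26]
List B: [1, 7, 17, 22, 27]
Repeatedly compare the front elements and take the smaller:
  4 vs 1 -> take 1
  4 vs 7 -> take 4
  10 vs 7 -> take 7
  10 vs 17 -> take 10
  16 vs 17 -> take 16
  23 vs 17 -> take 17
  23 vs 22 -> take 22
  23 vs 27 -> take 23
  26 vs 27 -> take 26
  A is exhausted; append the rest of B: [27]
Final answer: [1, 4, 7, 10, 16, 17, 22, 23, 26, 27]


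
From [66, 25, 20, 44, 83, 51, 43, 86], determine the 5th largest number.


Sort descending: [86, 83, 66, 51, 44, 43, 25, 20]
The 5th element (1-indexed) is at index 4.
Value = 44
Final answer: 44


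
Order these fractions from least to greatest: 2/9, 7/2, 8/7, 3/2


Convert to decimal for comparison:
  2/9 = 0.2222
  7/2 = 3.5
  8/7 = 1.1429
  3/2 = 1.5
Decimals in increasing order: 0.2222 < 1.1429 < 1.5 < 3.5
Writing each back as its fraction gives the sorted order.
Final answer: 2/9, 8/7, 3/2, 7/2


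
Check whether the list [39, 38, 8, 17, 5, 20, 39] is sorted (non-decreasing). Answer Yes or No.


Check consecutive pairs:
  39 <= 38? False
  38 <= 8? False
  8 <= 17? True
  17 <= 5? False
  5 <= 20? True
  20 <= 39? True
3 consecutive pair(s) are out of order, so the list is not sorted.
Final answer: No


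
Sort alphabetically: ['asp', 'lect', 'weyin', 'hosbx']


Compare strings character by character (the first differing letter decides):
  'asp' < 'hosbx' since 'a' < 'h' at position 1
  'hosbx' < 'lect' since 'h' < 'l' at position 1
  'lect' < 'weyin' since 'l' < 'w' at position 1
Chaining these comparisons gives the alphabetical order.
Final answer: ['asp', 'hosbx', 'lect', 'weyin']


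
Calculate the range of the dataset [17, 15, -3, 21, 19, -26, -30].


Maximum value: 21
Minimum value: -30
Range = 21 - (-30) = 51
Final answer: 51


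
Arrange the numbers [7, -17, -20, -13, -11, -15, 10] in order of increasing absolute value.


Compute absolute values:
  |7| = 7
  |-17| = 17
  |-20| = 20
  |-13| = 13
  |-11| = 11
  |-15| = 15
  |10| = 10
Absolute values in increasing order: 7 < 10 < 11 < 13 < 15 < 17 < 20
Listing the original numbers in that order gives the answer.
Final answer: [7, 10, -11, -13, -15, -17, -20]


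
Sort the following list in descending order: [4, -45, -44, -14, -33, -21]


Original list: [4, -45, -44, -14, -33, -21]
Repeatedly take the largest remaining element:
  Remaining [4, -45, -44, -14, -33, -21] -> largest is 4
  Remaining [-45, -44, -14, -33, -21] -> largest is -14
  Remaining [-45, -44, -33, -21] -> largest is -21
  Remaining [-45, -44, -33] -> largest is -33
  Remaining [-45, -44] -> largest is -44
  Remaining [-45] -> largest is -45
Collecting the picks in order gives the descending list.
Final answer: [4, -14, -21, -33, -44, -45]


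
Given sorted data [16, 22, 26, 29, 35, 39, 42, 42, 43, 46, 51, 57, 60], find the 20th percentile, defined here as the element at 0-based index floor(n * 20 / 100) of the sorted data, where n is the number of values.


The dataset has n = 13 elements.
Index = floor(13 * 20 / 100) = floor(260 / 100) = floor(2.6) = 2
Counting from index 0 in the sorted data, the element at index 2 is 26.
Final answer: 26


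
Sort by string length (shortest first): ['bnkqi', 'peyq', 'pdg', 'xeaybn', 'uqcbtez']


Compute lengths:
  'bnkqi' has length 5
  'peyq' has length 4
  'pdg' has length 3
  'xeaybn' has length 6
  'uqcbtez' has length 7
Lengths in increasing order: 3 < 4 < 5 < 6 < 7
Listing the words in that order gives the answer.
Final answer: ['pdg', 'peyq', 'bnkqi', 'xeaybn', 'uqcbtez']
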